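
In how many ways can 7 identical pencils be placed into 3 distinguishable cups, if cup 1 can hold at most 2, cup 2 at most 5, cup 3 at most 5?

15

By stars and bars, unrestricted non-negative solutions to x_1+…+x_3 = 7 number C(7+2,2) = 36.
Subtract solutions that violate a single cap (substitute x_i' = x_i − (cap_i+1)): x_1 ≥ 3 gives C(6,2) = 15; x_2 ≥ 6 gives C(3,2) = 3; x_3 ≥ 6 gives C(3,2) = 3. Together 21.
No two caps can be exceeded simultaneously, so the pair terms are all 0.
By inclusion–exclusion the count is 36 − 21 + 0 = 15.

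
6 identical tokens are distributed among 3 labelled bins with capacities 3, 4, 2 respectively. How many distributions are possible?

9

Without the upper bounds there are C(8,2) = 28 ways to split 6 among 3 bins.
Subtract solutions that violate a single cap (substitute x_i' = x_i − (cap_i+1)): x_1 ≥ 4 gives C(4,2) = 6; x_2 ≥ 5 gives C(3,2) = 3; x_3 ≥ 3 gives C(5,2) = 10. Together 19.
No two caps can be exceeded simultaneously, so the pair terms are all 0.
By inclusion–exclusion the count is 28 − 19 + 0 = 9.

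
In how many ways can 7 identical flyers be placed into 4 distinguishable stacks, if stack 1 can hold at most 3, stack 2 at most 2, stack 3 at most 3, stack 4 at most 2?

18

Ignoring the caps, the number of non-negative solutions to x_1+…+x_4 = 7 is C(10,3) = 120.
Subtract solutions that violate a single cap (substitute x_i' = x_i − (cap_i+1)): x_1 ≥ 4 gives C(6,3) = 20; x_2 ≥ 3 gives C(7,3) = 35; x_3 ≥ 4 gives C(6,3) = 20; x_4 ≥ 3 gives C(7,3) = 35. Together 110.
Add back pairs where two caps are both exceeded: 1 + 0 + 1 + 1 + 4 + 1 = 8.
By inclusion–exclusion the count is 120 − 110 + 8 = 18.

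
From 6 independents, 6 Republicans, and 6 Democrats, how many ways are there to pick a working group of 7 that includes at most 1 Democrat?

6336

Split by how many Democrats are chosen (0 through 1).
Sum: C(6,0)·C(12,7) + C(6,1)·C(12,6) = 792 + 5544 = 6336.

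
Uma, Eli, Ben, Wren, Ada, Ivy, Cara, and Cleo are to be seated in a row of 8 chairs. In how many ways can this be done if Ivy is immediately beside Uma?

Place the 6 others and the Ivy-Uma pair as 7 objects in a line; the pair has 2 internal arrangements.
So the count is 2·(7)! = 10080.

10080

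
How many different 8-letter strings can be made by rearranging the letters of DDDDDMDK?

56

The 8 letters of DDDDDMDK have repeats: D appearing 6 times.
The number of distinct arrangements is 8!/(6!) = 40320/720 = 56.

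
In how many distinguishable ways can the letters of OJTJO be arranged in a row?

The 5 letters of OJTJO have repeats: J appearing twice and O appearing twice.
So there are 5! / (2!·2!) = 30 distinguishable arrangements.

30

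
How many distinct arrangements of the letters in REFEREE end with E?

60

With the last slot taken by E, it remains to arrange the other 6 letters (RFEREE).
Those 6 letters have E appearing 3 times and R appearing twice, giving (6)!/(3!·2!) = 60.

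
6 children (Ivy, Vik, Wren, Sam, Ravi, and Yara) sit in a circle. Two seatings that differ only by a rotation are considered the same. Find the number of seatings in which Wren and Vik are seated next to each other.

Treat {Wren, Vik} as one unit (2 internal orders) and seat the resulting 5 units around the table: (4)! circular arrangements.
So 2 × (4)! = 2 × 24 = 48.

48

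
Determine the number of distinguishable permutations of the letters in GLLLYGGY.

560

GLLLYGGY has 8 letters with G appearing 3 times, L appearing 3 times, and Y appearing twice.
So there are 8! / (3!·3!·2!) = 560 distinguishable arrangements.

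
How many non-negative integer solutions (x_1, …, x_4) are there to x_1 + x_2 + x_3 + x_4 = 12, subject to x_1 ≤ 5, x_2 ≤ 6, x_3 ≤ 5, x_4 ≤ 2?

62

Without the upper bounds there are C(15,3) = 455 ways to split 12 among 4 variables.
Subtract solutions that violate a single cap (substitute x_i' = x_i − (cap_i+1)): x_1 ≥ 6 gives C(9,3) = 84; x_2 ≥ 7 gives C(8,3) = 56; x_3 ≥ 6 gives C(9,3) = 84; x_4 ≥ 3 gives C(12,3) = 220. Together 444.
Add back pairs where two caps are both exceeded: 0 + 1 + 20 + 0 + 10 + 20 = 51.
By inclusion–exclusion the count is 455 − 444 + 51 = 62.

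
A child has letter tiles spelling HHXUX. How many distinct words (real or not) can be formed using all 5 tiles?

HHXUX has 5 letters with H appearing twice and X appearing twice.
The number of distinct arrangements is 5!/(2!·2!) = 120/4 = 30.

30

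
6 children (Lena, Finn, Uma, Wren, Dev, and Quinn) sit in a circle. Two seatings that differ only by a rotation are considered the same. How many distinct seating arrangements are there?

120

Fix one person's seat to break rotational symmetry; the remaining 5 people can be arranged in (5)! = 120 ways.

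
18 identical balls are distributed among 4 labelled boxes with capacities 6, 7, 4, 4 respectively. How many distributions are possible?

Ignoring the caps, the number of non-negative solutions to x_1+…+x_4 = 18 is C(21,3) = 1330.
Subtract solutions that violate a single cap (substitute x_i' = x_i − (cap_i+1)): x_1 ≥ 7 gives C(14,3) = 364; x_2 ≥ 8 gives C(13,3) = 286; x_3 ≥ 5 gives C(16,3) = 560; x_4 ≥ 5 gives C(16,3) = 560. Together 1770.
Add back pairs where two caps are both exceeded: 20 + 84 + 84 + 56 + 56 + 165 = 465.
Subtract triples: 0 + 0 + 4 + 1 = 5.
By inclusion–exclusion the count is 1330 − 1770 + 465 − 5 = 20.

20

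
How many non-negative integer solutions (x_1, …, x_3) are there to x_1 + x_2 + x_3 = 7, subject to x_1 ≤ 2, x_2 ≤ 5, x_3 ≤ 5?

15

Without the upper bounds there are C(9,2) = 36 ways to split 7 among 3 variables.
Subtract solutions that violate a single cap (substitute x_i' = x_i − (cap_i+1)): x_1 ≥ 3 gives C(6,2) = 15; x_2 ≥ 6 gives C(3,2) = 3; x_3 ≥ 6 gives C(3,2) = 3. Together 21.
No two caps can be exceeded simultaneously, so the pair terms are all 0.
By inclusion–exclusion the count is 36 − 21 + 0 = 15.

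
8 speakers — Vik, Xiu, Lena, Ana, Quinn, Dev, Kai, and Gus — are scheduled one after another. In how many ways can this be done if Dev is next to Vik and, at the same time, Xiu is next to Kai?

Treat {Dev,Vik} as one block (2 orders) and {Xiu,Kai} as another (2 orders).
That leaves 6 units to arrange: 2 × 2 × 6! = 4 × 720 = 2880.

2880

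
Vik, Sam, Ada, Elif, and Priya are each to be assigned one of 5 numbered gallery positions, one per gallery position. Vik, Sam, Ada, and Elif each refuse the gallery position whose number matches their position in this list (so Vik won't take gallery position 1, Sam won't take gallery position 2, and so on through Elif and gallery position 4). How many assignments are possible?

53

Let Aᵢ (for 1 ≤ i ≤ 4) be the placements that put person i in their forbidden gallery position. Any j of these fix j positions, leaving (5−j)! ways to fill the rest, and there are C(4,j) ways to pick which j.
By inclusion–exclusion, the number of valid placements is Σ_{j=0}^{4} (−1)^j C(4,j)·(5−j)!.
Computing: 120 − 96 + 36 − 8 + 1 = 53.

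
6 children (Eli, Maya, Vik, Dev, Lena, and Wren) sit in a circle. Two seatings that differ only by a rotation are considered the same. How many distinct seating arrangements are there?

Around a circle, 6 distinct people have 6!/6 = (5)! = 120 rotationally distinct seatings.

120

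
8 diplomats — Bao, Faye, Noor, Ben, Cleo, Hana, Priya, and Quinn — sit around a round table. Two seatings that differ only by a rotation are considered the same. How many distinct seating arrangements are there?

Fix one person's seat to break rotational symmetry; the remaining 7 people can be arranged in (7)! = 5040 ways.

5040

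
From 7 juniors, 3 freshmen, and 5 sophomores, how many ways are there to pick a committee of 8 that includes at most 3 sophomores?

5265

Split by how many sophomores are chosen (0 through 3).
Sum: C(5,0)·C(10,8) + C(5,1)·C(10,7) + C(5,2)·C(10,6) + C(5,3)·C(10,5) = 45 + 600 + 2100 + 2520 = 5265.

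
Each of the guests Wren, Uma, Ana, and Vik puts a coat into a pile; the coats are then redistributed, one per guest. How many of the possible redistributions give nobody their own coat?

Let Aᵢ be the assignments in which guest i gets their own coat. We want the size of the complement of A₁∪…∪A_4.
By inclusion–exclusion this is Σ_{j=0}^{4} (−1)^j C(4,j)·(4−j)!.
Computing: 24 − 24 + 12 − 4 + 1 = 9.

9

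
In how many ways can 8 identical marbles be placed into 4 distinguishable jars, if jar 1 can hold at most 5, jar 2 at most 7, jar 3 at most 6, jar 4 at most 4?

Without the upper bounds there are C(11,3) = 165 ways to split 8 among 4 jars.
Subtract solutions that violate a single cap (substitute x_i' = x_i − (cap_i+1)): x_1 ≥ 6 gives C(5,3) = 10; x_2 ≥ 8 gives C(3,3) = 1; x_3 ≥ 7 gives C(4,3) = 4; x_4 ≥ 5 gives C(6,3) = 20. Together 35.
No two caps can be exceeded simultaneously, so the pair terms are all 0.
By inclusion–exclusion the count is 165 − 35 + 0 = 130.

130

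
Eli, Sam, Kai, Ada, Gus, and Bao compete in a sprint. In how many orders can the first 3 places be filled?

120

This is an ordered selection of 3 from 6: P(6,3).
That gives 6 × 5 × 4 = 120.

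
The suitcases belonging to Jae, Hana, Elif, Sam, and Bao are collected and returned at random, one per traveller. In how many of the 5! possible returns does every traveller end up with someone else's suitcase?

44

This is the derangement count D_5: permutations of 5 items with no fixed point.
By inclusion–exclusion this is Σ_{j=0}^{5} (−1)^j C(5,j)·(5−j)!.
Computing: 120 − 120 + 60 − 20 + 5 − 1 = 44.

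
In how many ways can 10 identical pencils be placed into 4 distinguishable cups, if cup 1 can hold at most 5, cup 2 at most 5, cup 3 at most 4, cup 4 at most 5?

125

By stars and bars, unrestricted non-negative solutions to x_1+…+x_4 = 10 number C(10+3,3) = 286.
Subtract solutions that violate a single cap (substitute x_i' = x_i − (cap_i+1)): x_1 ≥ 6 gives C(7,3) = 35; x_2 ≥ 6 gives C(7,3) = 35; x_3 ≥ 5 gives C(8,3) = 56; x_4 ≥ 6 gives C(7,3) = 35. Together 161.
No two caps can be exceeded simultaneously, so the pair terms are all 0.
By inclusion–exclusion the count is 286 − 161 + 0 = 125.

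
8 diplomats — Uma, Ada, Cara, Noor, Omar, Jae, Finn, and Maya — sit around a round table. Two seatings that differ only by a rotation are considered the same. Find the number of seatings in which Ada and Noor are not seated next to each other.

3600

Without the restriction there are (7)! = 5040 seatings.
Seatings with Ada beside Noor: treat them as a block with 2 internal orders, giving 2 × (6)! = 1440.
Subtracting, 5040 − 1440 = 3600.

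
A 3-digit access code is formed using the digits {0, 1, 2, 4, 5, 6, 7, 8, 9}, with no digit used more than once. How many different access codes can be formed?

With no repetition, fill the 3 digits in order: 9 choices, then 8, down to 7.
That product is 9 × 8 × 7 = 504.

504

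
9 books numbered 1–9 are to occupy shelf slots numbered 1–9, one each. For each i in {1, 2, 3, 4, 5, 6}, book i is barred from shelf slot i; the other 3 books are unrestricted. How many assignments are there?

Let Aᵢ (for 1 ≤ i ≤ 6) be the placements that put book i in its forbidden shelf slot. Any j of these fix j positions, leaving (9−j)! ways to fill the rest, and there are C(6,j) ways to pick which j.
By inclusion–exclusion, the number of valid placements is Σ_{j=0}^{6} (−1)^j C(6,j)·(9−j)!.
Computing: 362880 − 241920 + 75600 − 14400 + 1800 − 144 + 6 = 183822.

183822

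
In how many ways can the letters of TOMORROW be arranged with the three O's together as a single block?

Treat the 3 copies of O as a single block. The multiset to arrange is then {OOO, M, R, R, T, W}, 6 items in all.
That gives (6)!/(2!) = 360 arrangements.

360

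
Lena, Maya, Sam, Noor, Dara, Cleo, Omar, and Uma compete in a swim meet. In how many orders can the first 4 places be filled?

1680

There are 8 choices for 1st place, 7 for 2nd, and so on down to 5 for position 4.
That gives 8 × 7 × 6 × 5 = 1680.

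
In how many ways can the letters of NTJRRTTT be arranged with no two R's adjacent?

630

There are 8!/(4!·2!) = 840 arrangements of NTJRRTTT in total.
If the two R's are adjacent, glue them into one block, leaving 7 items to arrange: (7)!/(4!) = 210 ways.
Subtracting, 840 − 210 = 630 arrangements keep the R's apart.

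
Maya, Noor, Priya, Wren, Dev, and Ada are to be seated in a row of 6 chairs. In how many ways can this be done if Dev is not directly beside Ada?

480

Of the 6! = 720 arrangements, those with Dev and Ada adjacent number 2 × 5! = 240 (treat the pair as a block with 2 internal orders).
Complementary counting: 720 − 240 = 480.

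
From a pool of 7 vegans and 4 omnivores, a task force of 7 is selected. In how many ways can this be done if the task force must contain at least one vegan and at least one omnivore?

329

With no constraint there are C(11,7) = 330 possible selections.
Subtract selections that omit an entire group: no vegans → C(4,7) = 0; no omnivores → C(7,7) = 1.
Both groups omitted at once is impossible, so 330 − 1 = 329.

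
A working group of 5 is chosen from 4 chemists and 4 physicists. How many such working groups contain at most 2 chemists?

Split by how many chemists are chosen (0 through 2).
Sum: C(4,0)·C(4,5) + C(4,1)·C(4,4) + C(4,2)·C(4,3) = 0 + 4 + 24 = 28.

28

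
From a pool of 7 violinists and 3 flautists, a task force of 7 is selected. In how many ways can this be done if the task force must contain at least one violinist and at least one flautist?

119

Total 7-person selections from all 10: C(10,7) = 120.
Selections missing a whole group: no violinists → C(3,7) = 0; no flautists → C(7,7) = 1.
Both groups omitted at once is impossible, so 120 − 1 = 119.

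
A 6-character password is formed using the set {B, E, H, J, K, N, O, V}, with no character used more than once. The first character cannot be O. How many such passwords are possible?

17640

The first character has 8−1 = 7 choices (anything except O).
The remaining 5 characters are filled from the other 7 symbols without repetition: 7 × 6 × 5 × 4 × 3 = 2520.
Total: 7 × 2520 = 17640.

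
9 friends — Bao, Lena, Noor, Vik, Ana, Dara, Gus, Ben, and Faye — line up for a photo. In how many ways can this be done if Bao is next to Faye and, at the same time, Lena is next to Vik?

Treat {Bao,Faye} as one block (2 orders) and {Lena,Vik} as another (2 orders).
That leaves 7 units to arrange: 2 × 2 × 7! = 4 × 5040 = 20160.

20160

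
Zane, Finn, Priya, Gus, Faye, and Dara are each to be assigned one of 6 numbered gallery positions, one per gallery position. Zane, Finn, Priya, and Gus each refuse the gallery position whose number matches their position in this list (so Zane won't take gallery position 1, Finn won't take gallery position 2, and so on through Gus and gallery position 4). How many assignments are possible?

362

Let Aᵢ (for 1 ≤ i ≤ 4) be the placements that put person i in their forbidden gallery position. Any j of these fix j positions, leaving (6−j)! ways to fill the rest, and there are C(4,j) ways to pick which j.
By inclusion–exclusion, the number of valid placements is Σ_{j=0}^{4} (−1)^j C(4,j)·(6−j)!.
Computing: 720 − 480 + 144 − 24 + 2 = 362.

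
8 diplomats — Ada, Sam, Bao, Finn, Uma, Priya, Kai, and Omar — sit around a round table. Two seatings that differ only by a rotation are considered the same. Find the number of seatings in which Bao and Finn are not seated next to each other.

Without the restriction there are (7)! = 5040 seatings.
Seatings with Bao beside Finn: treat them as a block with 2 internal orders, giving 2 × (6)! = 1440.
Subtracting, 5040 − 1440 = 3600.

3600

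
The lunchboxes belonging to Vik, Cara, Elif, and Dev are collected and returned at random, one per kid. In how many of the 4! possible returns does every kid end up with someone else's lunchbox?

Let Aᵢ be the assignments in which kid i gets their own lunchbox. We want the size of the complement of A₁∪…∪A_4.
By inclusion–exclusion this is Σ_{j=0}^{4} (−1)^j C(4,j)·(4−j)!.
Computing: 24 − 24 + 12 − 4 + 1 = 9.

9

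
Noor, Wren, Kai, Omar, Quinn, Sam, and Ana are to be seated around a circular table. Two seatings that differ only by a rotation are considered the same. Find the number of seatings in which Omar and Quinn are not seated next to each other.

480

Without the restriction there are (6)! = 720 seatings.
Seatings with Omar beside Quinn: treat them as a block with 2 internal orders, giving 2 × (5)! = 240.
Subtracting, 720 − 240 = 480.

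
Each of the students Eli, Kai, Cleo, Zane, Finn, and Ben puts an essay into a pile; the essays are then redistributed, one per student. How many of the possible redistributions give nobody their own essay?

265

This is the derangement count D_6: permutations of 6 items with no fixed point.
By inclusion–exclusion this is Σ_{j=0}^{6} (−1)^j C(6,j)·(6−j)!.
Computing: 720 − 720 + 360 − 120 + 30 − 6 + 1 = 265.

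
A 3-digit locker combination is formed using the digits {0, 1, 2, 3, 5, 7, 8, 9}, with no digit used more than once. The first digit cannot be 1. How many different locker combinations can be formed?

294

The first digit has 8−1 = 7 choices (anything except 1).
The remaining 2 digits are filled from the other 7 symbols without repetition: 7 × 6 = 42.
Total: 7 × 42 = 294.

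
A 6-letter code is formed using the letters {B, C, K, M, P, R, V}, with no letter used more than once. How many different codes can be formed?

5040

This is a permutation of 6 out of 7: P(7,6) = 7!/1!.
That product is 7 × 6 × 5 × 4 × 3 × 2 = 5040.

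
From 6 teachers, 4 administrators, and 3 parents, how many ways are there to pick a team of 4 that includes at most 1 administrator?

Split by how many administrators are chosen (0 through 1).
Sum: C(4,0)·C(9,4) + C(4,1)·C(9,3) = 126 + 336 = 462.

462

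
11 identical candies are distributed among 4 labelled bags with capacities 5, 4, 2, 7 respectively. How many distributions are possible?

71

By stars and bars, unrestricted non-negative solutions to x_1+…+x_4 = 11 number C(11+3,3) = 364.
Subtract solutions that violate a single cap (substitute x_i' = x_i − (cap_i+1)): x_1 ≥ 6 gives C(8,3) = 56; x_2 ≥ 5 gives C(9,3) = 84; x_3 ≥ 3 gives C(11,3) = 165; x_4 ≥ 8 gives C(6,3) = 20. Together 325.
Add back pairs where two caps are both exceeded: 1 + 10 + 0 + 20 + 0 + 1 = 32.
By inclusion–exclusion the count is 364 − 325 + 32 = 71.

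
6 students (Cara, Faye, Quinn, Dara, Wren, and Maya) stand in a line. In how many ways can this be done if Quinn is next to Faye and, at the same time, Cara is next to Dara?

Treat {Quinn,Faye} as one block (2 orders) and {Cara,Dara} as another (2 orders).
That leaves 4 units to arrange: 2 × 2 × 4! = 4 × 24 = 96.

96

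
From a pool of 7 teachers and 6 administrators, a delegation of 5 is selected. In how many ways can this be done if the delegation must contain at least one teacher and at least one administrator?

1260

Total 5-person selections from all 13: C(13,5) = 1287.
Selections missing a whole group: no teachers → C(6,5) = 6; no administrators → C(7,5) = 21.
Both groups omitted at once is impossible, so 1287 − 27 = 1260.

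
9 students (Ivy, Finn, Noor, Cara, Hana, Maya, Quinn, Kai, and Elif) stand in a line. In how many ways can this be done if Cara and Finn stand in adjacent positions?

Treat {Cara, Finn} as a single unit. There are 8 units to order, and the pair itself can be ordered 2 ways.
So the count is 2·(8)! = 80640.

80640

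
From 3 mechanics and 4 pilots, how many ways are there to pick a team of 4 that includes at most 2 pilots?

22

Split by how many pilots are chosen (0 through 2).
Sum: C(4,0)·C(3,4) + C(4,1)·C(3,3) + C(4,2)·C(3,2) = 0 + 4 + 18 = 22.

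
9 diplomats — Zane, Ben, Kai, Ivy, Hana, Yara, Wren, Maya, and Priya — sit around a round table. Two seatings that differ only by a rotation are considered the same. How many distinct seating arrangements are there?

40320

Seat Zane anywhere (absorbing the rotational symmetry), then permute the other 8: (8)! = 40320.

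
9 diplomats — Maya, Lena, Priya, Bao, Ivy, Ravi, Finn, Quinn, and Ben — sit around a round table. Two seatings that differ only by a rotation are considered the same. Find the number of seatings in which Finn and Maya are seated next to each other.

Treat {Finn, Maya} as one unit (2 internal orders) and seat the resulting 8 units around the table: (7)! circular arrangements.
So 2 × (7)! = 2 × 5040 = 10080.

10080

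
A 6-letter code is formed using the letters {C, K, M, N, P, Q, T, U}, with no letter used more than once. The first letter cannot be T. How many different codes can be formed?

17640

The first letter has 8−1 = 7 choices (anything except T).
The remaining 5 letters are filled from the other 7 symbols without repetition: 7 × 6 × 5 × 4 × 3 = 2520.
Total: 7 × 2520 = 17640.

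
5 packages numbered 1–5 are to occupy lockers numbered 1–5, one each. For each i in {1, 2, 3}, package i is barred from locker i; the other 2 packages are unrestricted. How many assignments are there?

Let Aᵢ (for i ∈ {1, 2, 3}) be the placements that put package i in its forbidden locker. Any j of these fix j positions, leaving (5−j)! ways to fill the rest, and there are C(3,j) ways to pick which j.
By inclusion–exclusion, the number of valid placements is Σ_{j=0}^{3} (−1)^j C(3,j)·(5−j)!.
Computing: 120 − 72 + 18 − 2 = 64.

64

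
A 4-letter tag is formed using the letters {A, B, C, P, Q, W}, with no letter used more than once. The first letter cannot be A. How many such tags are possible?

300

The first letter has 6−1 = 5 choices (anything except A).
The remaining 3 letters are filled from the other 5 symbols without repetition: 5 × 4 × 3 = 60.
Total: 5 × 60 = 300.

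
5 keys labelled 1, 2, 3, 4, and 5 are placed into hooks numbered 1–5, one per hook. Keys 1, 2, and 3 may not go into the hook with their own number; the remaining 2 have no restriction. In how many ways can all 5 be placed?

64

Let Aᵢ (for i ∈ {1, 2, 3}) be the placements that put key i in its forbidden hook. Any j of these fix j positions, leaving (5−j)! ways to fill the rest, and there are C(3,j) ways to pick which j.
By inclusion–exclusion, the number of valid placements is Σ_{j=0}^{3} (−1)^j C(3,j)·(5−j)!.
Computing: 120 − 72 + 18 − 2 = 64.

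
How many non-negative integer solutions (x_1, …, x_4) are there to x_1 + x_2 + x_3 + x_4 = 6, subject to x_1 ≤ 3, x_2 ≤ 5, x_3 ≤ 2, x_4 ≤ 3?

By stars and bars, unrestricted non-negative solutions to x_1+…+x_4 = 6 number C(6+3,3) = 84.
Subtract solutions that violate a single cap (substitute x_i' = x_i − (cap_i+1)): x_1 ≥ 4 gives C(5,3) = 10; x_2 ≥ 6 gives C(3,3) = 1; x_3 ≥ 3 gives C(6,3) = 20; x_4 ≥ 4 gives C(5,3) = 10. Together 41.
No two caps can be exceeded simultaneously, so the pair terms are all 0.
By inclusion–exclusion the count is 84 − 41 + 0 = 43.

43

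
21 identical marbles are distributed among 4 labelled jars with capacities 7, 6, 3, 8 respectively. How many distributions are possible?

20

Without the upper bounds there are C(24,3) = 2024 ways to split 21 among 4 jars.
Subtract solutions that violate a single cap (substitute x_i' = x_i − (cap_i+1)): x_1 ≥ 8 gives C(16,3) = 560; x_2 ≥ 7 gives C(17,3) = 680; x_3 ≥ 4 gives C(20,3) = 1140; x_4 ≥ 9 gives C(15,3) = 455. Together 2835.
Add back pairs where two caps are both exceeded: 84 + 220 + 35 + 286 + 56 + 165 = 846.
Subtract triples: 10 + 0 + 1 + 4 = 15.
By inclusion–exclusion the count is 2024 − 2835 + 846 − 15 = 20.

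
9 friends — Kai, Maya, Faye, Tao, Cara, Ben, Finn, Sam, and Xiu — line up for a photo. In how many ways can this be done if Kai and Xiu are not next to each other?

282240

Of the 9! = 362880 arrangements, those with Kai and Xiu adjacent number 2 × 8! = 80640 (treat the pair as a block with 2 internal orders).
Complementary counting: 362880 − 80640 = 282240.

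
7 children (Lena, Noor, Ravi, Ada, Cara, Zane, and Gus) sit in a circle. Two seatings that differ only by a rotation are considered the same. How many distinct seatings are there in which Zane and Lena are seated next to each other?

Glue Zane and Lena into a block (2 internal orders). Seating 6 units around a circle gives (5)! arrangements.
So 2 × (5)! = 2 × 120 = 240.

240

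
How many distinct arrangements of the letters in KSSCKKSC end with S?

With the last slot taken by S, it remains to arrange the other 7 letters (KSCKKSC).
Those 7 letters have C appearing twice, K appearing 3 times, and S appearing twice, giving (7)!/(3!·2!·2!) = 210.

210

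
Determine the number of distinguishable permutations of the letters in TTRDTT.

TTRDTT has 6 letters with T appearing 4 times.
The number of distinct arrangements is 6!/(4!) = 720/24 = 30.

30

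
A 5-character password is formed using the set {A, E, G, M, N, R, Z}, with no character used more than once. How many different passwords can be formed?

This is a permutation of 5 out of 7: P(7,5) = 7!/2!.
That product is 7 × 6 × 5 × 4 × 3 = 2520.

2520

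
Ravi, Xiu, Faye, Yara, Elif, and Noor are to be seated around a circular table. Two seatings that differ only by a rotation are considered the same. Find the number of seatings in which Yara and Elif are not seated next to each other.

Without the restriction there are (5)! = 120 seatings.
Seatings with Yara beside Elif: treat them as a block with 2 internal orders, giving 2 × (4)! = 48.
Subtracting, 120 − 48 = 72.

72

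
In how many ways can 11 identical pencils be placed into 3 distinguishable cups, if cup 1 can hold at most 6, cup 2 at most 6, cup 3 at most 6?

33

By stars and bars, unrestricted non-negative solutions to x_1+…+x_3 = 11 number C(11+2,2) = 78.
Subtract solutions that violate a single cap (substitute x_i' = x_i − (cap_i+1)): x_1 ≥ 7 gives C(6,2) = 15; x_2 ≥ 7 gives C(6,2) = 15; x_3 ≥ 7 gives C(6,2) = 15. Together 45.
No two caps can be exceeded simultaneously, so the pair terms are all 0.
By inclusion–exclusion the count is 78 − 45 + 0 = 33.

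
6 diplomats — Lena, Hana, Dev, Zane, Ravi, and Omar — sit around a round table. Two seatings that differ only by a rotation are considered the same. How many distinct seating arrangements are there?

120

Around a circle, 6 distinct people have 6!/6 = (5)! = 120 rotationally distinct seatings.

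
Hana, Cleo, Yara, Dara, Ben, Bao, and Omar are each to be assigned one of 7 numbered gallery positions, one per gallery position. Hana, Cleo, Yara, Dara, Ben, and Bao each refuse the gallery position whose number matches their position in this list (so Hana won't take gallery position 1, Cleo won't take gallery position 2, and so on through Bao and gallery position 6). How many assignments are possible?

2119

Let Aᵢ (for 1 ≤ i ≤ 6) be the placements that put person i in their forbidden gallery position. Any j of these fix j positions, leaving (7−j)! ways to fill the rest, and there are C(6,j) ways to pick which j.
By inclusion–exclusion, the number of valid placements is Σ_{j=0}^{6} (−1)^j C(6,j)·(7−j)!.
Computing: 5040 − 4320 + 1800 − 480 + 90 − 12 + 1 = 2119.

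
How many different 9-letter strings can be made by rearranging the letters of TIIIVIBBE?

TIIIVIBBE has 9 letters with B appearing twice and I appearing 4 times.
Dividing 9! = 362880 by 4!·2! = 48 for the repeated letters gives 7560.

7560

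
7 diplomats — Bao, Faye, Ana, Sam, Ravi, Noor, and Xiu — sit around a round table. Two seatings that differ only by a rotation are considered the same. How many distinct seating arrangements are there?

720

Fix one person's seat to break rotational symmetry; the remaining 6 people can be arranged in (6)! = 720 ways.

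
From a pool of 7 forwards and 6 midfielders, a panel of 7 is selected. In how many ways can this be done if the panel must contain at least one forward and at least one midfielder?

1715

With no constraint there are C(13,7) = 1716 possible selections.
Subtract selections that omit an entire group: no forwards → C(6,7) = 0; no midfielders → C(7,7) = 1.
Both groups omitted at once is impossible, so 1716 − 1 = 1715.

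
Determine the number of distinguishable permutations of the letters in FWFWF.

10

FWFWF has 5 letters with F appearing 3 times and W appearing twice.
Dividing 5! = 120 by 3!·2! = 12 for the repeated letters gives 10.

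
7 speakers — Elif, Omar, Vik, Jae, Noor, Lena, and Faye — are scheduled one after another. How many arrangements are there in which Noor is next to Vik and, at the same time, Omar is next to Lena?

Treat {Noor,Vik} as one block (2 orders) and {Omar,Lena} as another (2 orders).
That leaves 5 units to arrange: 2 × 2 × 5! = 4 × 120 = 480.

480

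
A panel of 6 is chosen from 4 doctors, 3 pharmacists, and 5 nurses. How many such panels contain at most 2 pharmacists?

Split by how many pharmacists are chosen (0 through 2).
Sum: C(3,0)·C(9,6) + C(3,1)·C(9,5) + C(3,2)·C(9,4) = 84 + 378 + 378 = 840.

840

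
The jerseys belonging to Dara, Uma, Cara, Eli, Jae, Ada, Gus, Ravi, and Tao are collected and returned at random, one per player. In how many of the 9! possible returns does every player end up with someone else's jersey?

Let Aᵢ be the assignments in which player i gets their old jersey. We want the size of the complement of A₁∪…∪A_9.
By inclusion–exclusion this is Σ_{j=0}^{9} (−1)^j C(9,j)·(9−j)!.
Computing: 362880 − 362880 + 181440 − 60480 + 15120 − 3024 + 504 − 72 + 9 − 1 = 133496.

133496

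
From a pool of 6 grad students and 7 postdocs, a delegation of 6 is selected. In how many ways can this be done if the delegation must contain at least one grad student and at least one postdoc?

With no constraint there are C(13,6) = 1716 possible selections.
Subtract selections that omit an entire group: no grad students → C(7,6) = 7; no postdocs → C(6,6) = 1.
Both groups omitted at once is impossible, so 1716 − 8 = 1708.

1708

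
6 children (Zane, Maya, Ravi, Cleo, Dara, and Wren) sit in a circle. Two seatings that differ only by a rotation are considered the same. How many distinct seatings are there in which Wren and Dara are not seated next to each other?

Without the restriction there are (5)! = 120 seatings.
Seatings with Wren beside Dara: treat them as a block with 2 internal orders, giving 2 × (4)! = 48.
Subtracting, 120 − 48 = 72.

72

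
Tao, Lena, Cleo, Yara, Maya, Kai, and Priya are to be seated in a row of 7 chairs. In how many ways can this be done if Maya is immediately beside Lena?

Place the 5 others and the Maya-Lena pair as 6 objects in a line; the pair has 2 internal arrangements.
That gives 2 × 6! = 2 × 720 = 1440.

1440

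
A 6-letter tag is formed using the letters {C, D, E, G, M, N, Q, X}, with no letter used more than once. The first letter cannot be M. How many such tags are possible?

The first letter has 8−1 = 7 choices (anything except M).
The remaining 5 letters are filled from the other 7 symbols without repetition: 7 × 6 × 5 × 4 × 3 = 2520.
Total: 7 × 2520 = 17640.

17640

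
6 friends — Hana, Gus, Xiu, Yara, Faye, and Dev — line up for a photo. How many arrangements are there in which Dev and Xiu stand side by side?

Glue Dev and Xiu into one block (2 internal orders), leaving 5 units to arrange in a row.
So the count is 2·(5)! = 240.

240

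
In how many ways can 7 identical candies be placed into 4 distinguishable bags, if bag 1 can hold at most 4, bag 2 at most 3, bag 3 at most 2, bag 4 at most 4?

46

Without the upper bounds there are C(10,3) = 120 ways to split 7 among 4 bags.
Subtract solutions that violate a single cap (substitute x_i' = x_i − (cap_i+1)): x_1 ≥ 5 gives C(5,3) = 10; x_2 ≥ 4 gives C(6,3) = 20; x_3 ≥ 3 gives C(7,3) = 35; x_4 ≥ 5 gives C(5,3) = 10. Together 75.
Add back pairs where two caps are both exceeded: 0 + 0 + 0 + 1 + 0 + 0 = 1.
By inclusion–exclusion the count is 120 − 75 + 1 = 46.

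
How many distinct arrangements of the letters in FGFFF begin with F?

4

With the first slot taken by F, it remains to arrange the other 4 letters (GFFF).
Those 4 letters have F appearing 3 times, giving (4)!/(3!) = 4.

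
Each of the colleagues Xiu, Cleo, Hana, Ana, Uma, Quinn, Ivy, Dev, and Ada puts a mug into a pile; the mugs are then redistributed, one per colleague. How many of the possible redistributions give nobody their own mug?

Let Aᵢ be the assignments in which colleague i gets their own mug. We want the size of the complement of A₁∪…∪A_9.
By inclusion–exclusion this is Σ_{j=0}^{9} (−1)^j C(9,j)·(9−j)!.
Computing: 362880 − 362880 + 181440 − 60480 + 15120 − 3024 + 504 − 72 + 9 − 1 = 133496.

133496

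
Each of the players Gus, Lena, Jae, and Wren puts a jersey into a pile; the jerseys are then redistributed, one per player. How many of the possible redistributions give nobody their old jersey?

Let Aᵢ be the assignments in which player i gets their old jersey. We want the size of the complement of A₁∪…∪A_4.
By inclusion–exclusion this is Σ_{j=0}^{4} (−1)^j C(4,j)·(4−j)!.
Computing: 24 − 24 + 12 − 4 + 1 = 9.

9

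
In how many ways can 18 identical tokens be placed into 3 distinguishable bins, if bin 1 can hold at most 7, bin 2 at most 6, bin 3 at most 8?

10

Without the upper bounds there are C(20,2) = 190 ways to split 18 among 3 bins.
Subtract solutions that violate a single cap (substitute x_i' = x_i − (cap_i+1)): x_1 ≥ 8 gives C(12,2) = 66; x_2 ≥ 7 gives C(13,2) = 78; x_3 ≥ 9 gives C(11,2) = 55. Together 199.
Add back pairs where two caps are both exceeded: 10 + 3 + 6 = 19.
By inclusion–exclusion the count is 190 − 199 + 19 = 10.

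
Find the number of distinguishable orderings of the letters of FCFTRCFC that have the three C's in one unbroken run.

120

Treat the 3 copies of C as a single block. The multiset to arrange is then {CCC, F, F, F, R, T}, 6 items in all.
That gives (6)!/(3!) = 120 arrangements.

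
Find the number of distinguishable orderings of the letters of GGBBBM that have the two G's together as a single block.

Treat the 2 copies of G as a single block. The multiset to arrange is then {GG, B, B, B, M}, 5 items in all.
That gives (5)!/(3!) = 20 arrangements.

20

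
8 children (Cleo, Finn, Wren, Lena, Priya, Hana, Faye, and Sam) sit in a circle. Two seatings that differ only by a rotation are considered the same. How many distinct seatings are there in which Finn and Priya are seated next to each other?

Treat {Finn, Priya} as one unit (2 internal orders) and seat the resulting 7 units around the table: (6)! circular arrangements.
So 2 × (6)! = 2 × 720 = 1440.

1440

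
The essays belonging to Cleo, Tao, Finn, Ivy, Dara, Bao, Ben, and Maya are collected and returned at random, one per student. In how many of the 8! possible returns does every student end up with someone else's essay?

Count assignments avoiding every fixed point. For any j of the 8 students fixed to their own essay, the other 8−j can be arranged in (8−j)! ways.
By inclusion–exclusion this is Σ_{j=0}^{8} (−1)^j C(8,j)·(8−j)!.
Computing: 40320 − 40320 + 20160 − 6720 + 1680 − 336 + 56 − 8 + 1 = 14833.

14833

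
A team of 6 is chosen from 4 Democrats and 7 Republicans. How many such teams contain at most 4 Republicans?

Split by how many Republicans are chosen (0 through 4).
Sum: C(7,0)·C(4,6) + C(7,1)·C(4,5) + C(7,2)·C(4,4) + C(7,3)·C(4,3) + C(7,4)·C(4,2) = 0 + 0 + 21 + 140 + 210 = 371.

371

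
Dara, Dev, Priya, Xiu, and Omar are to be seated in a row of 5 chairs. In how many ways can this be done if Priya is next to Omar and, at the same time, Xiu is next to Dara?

Treat {Priya,Omar} as one block (2 orders) and {Xiu,Dara} as another (2 orders).
That leaves 3 units to arrange: 2 × 2 × 3! = 4 × 6 = 24.

24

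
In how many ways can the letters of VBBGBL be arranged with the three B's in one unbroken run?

Treat the 3 copies of B as a single block. The multiset to arrange is then {BBB, G, L, V}, 4 items in all.
All 4 items are distinct, so there are (4)! = 24 arrangements.

24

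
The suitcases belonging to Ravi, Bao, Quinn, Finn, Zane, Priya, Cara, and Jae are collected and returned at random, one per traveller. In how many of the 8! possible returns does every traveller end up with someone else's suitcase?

Let Aᵢ be the assignments in which traveller i gets their own suitcase. We want the size of the complement of A₁∪…∪A_8.
By inclusion–exclusion this is Σ_{j=0}^{8} (−1)^j C(8,j)·(8−j)!.
Computing: 40320 − 40320 + 20160 − 6720 + 1680 − 336 + 56 − 8 + 1 = 14833.

14833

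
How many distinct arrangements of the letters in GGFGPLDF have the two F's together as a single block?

840

Treat the 2 copies of F as a single block. The multiset to arrange is then {FF, D, G, G, G, L, P}, 7 items in all.
That gives (7)!/(3!) = 840 arrangements.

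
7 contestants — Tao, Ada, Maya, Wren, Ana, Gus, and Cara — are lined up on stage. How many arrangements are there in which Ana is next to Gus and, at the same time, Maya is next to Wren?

Treat {Ana,Gus} as one block (2 orders) and {Maya,Wren} as another (2 orders).
That leaves 5 units to arrange: 2 × 2 × 5! = 4 × 120 = 480.

480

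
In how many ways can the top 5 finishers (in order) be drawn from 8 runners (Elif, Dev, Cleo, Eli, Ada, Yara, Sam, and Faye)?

6720

This is an ordered selection of 5 from 8: P(8,5).
That gives 8 × 7 × 6 × 5 × 4 = 6720.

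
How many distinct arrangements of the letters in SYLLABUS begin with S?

2520

With the first slot taken by S, it remains to arrange the other 7 letters (YLLABUS).
Those 7 letters have L appearing twice, giving (7)!/(2!) = 2520.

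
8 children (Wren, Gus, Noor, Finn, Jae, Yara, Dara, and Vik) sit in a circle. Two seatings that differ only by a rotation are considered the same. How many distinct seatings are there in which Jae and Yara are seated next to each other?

Glue Jae and Yara into a block (2 internal orders). Seating 7 units around a circle gives (6)! arrangements.
So 2 × (6)! = 2 × 720 = 1440.

1440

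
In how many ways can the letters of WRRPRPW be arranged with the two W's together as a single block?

Treat the 2 copies of W as a single block. The multiset to arrange is then {WW, P, P, R, R, R}, 6 items in all.
That gives (6)!/(3!·2!) = 60 arrangements.

60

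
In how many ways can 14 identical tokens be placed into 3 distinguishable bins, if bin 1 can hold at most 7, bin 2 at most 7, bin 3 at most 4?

By stars and bars, unrestricted non-negative solutions to x_1+…+x_3 = 14 number C(14+2,2) = 120.
Subtract solutions that violate a single cap (substitute x_i' = x_i − (cap_i+1)): x_1 ≥ 8 gives C(8,2) = 28; x_2 ≥ 8 gives C(8,2) = 28; x_3 ≥ 5 gives C(11,2) = 55. Together 111.
Add back pairs where two caps are both exceeded: 0 + 3 + 3 = 6.
By inclusion–exclusion the count is 120 − 111 + 6 = 15.

15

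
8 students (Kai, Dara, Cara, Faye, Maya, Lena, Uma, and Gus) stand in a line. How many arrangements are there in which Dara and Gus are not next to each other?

30240

Of the 8! = 40320 arrangements, those with Dara and Gus adjacent number 2 × 7! = 10080 (treat the pair as a block with 2 internal orders).
So 40320 − 10080 = 30240 arrangements keep them apart.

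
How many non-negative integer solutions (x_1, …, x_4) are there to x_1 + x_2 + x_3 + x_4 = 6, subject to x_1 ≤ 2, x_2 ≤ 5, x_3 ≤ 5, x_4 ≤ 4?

By stars and bars, unrestricted non-negative solutions to x_1+…+x_4 = 6 number C(6+3,3) = 84.
Subtract solutions that violate a single cap (substitute x_i' = x_i − (cap_i+1)): x_1 ≥ 3 gives C(6,3) = 20; x_2 ≥ 6 gives C(3,3) = 1; x_3 ≥ 6 gives C(3,3) = 1; x_4 ≥ 5 gives C(4,3) = 4. Together 26.
No two caps can be exceeded simultaneously, so the pair terms are all 0.
By inclusion–exclusion the count is 84 − 26 + 0 = 58.

58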